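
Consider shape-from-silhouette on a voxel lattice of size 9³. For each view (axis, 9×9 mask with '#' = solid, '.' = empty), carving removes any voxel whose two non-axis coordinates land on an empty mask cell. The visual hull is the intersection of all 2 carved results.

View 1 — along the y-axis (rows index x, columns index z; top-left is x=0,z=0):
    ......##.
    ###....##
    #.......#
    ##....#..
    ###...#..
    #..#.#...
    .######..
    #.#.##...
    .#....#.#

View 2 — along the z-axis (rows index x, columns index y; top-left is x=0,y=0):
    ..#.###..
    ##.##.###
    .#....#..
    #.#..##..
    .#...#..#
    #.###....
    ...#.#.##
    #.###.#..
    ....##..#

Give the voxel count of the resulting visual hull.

remaining voxels: 136

full grid |V| = 729
carve view 1 (along y, XZ-mask fill 32/81): 288 voxels remain
carve view 2 (along z, XY-mask fill 36/81): 136 voxels remain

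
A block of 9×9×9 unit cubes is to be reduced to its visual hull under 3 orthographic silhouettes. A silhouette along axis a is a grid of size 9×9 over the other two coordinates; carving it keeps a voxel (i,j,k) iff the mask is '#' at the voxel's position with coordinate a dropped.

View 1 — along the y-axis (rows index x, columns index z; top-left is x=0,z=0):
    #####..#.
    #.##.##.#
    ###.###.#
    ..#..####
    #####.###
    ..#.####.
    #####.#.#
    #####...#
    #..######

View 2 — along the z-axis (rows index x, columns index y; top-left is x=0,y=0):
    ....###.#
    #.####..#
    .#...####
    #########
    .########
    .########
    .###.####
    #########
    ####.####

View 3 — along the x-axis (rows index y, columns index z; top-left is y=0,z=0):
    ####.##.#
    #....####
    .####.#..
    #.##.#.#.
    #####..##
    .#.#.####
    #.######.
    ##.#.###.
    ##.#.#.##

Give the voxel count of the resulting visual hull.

start: 9×9×9 = 729 voxels
V1 y: intersect with XZ mask (57 set) -- 513 left
V2 z: intersect with XY mask (64 set) -- 403 left
V3 x: intersect with YZ mask (54 set) -- 260 left

voxel count = 260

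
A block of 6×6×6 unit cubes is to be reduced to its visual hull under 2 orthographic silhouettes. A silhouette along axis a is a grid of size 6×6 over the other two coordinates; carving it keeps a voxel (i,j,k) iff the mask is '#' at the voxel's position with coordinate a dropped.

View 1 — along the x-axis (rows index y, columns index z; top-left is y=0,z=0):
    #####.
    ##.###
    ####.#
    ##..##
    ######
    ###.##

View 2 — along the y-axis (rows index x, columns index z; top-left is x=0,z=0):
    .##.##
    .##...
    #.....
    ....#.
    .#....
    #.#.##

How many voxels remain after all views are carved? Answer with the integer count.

start: 6×6×6 = 216 voxels
step 1: project along x, AND mask (30/36) → |grid| = 180
step 2: project along y, AND mask (13/36) → |grid| = 67

|visual hull| = 67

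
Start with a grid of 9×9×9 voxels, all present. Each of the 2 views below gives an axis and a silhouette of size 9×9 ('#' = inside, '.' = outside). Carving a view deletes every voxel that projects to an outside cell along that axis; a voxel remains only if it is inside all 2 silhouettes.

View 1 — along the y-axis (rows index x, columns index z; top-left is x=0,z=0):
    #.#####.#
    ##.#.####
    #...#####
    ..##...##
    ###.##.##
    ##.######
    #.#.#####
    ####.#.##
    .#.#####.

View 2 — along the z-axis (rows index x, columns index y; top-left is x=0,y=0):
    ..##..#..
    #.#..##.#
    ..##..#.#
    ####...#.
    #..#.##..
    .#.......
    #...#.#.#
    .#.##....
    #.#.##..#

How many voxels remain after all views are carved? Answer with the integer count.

start: 9×9×9 = 729 voxels
[1] y-view keeps 59 columns → grid now 531
[2] z-view keeps 34 columns → grid now 215

|visual hull| = 215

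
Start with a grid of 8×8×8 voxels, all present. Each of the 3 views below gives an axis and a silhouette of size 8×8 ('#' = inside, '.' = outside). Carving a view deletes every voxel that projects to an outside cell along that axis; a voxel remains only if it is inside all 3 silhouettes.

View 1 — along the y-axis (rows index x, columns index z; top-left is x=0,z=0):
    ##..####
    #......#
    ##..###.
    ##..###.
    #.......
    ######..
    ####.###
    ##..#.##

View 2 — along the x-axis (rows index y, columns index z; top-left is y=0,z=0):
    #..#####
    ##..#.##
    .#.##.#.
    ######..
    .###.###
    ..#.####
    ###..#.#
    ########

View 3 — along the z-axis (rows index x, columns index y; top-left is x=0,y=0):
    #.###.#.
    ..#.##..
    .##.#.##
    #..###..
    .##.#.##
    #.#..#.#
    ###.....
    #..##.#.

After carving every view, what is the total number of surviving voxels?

voxel count = 98

initial block: 8^3 = 512
  1. axis=1 (XZ plane), |mask|=37  ⇒  voxels=296
  2. axis=0 (YZ plane), |mask|=45  ⇒  voxels=210
  3. axis=2 (XY plane), |mask|=33  ⇒  voxels=98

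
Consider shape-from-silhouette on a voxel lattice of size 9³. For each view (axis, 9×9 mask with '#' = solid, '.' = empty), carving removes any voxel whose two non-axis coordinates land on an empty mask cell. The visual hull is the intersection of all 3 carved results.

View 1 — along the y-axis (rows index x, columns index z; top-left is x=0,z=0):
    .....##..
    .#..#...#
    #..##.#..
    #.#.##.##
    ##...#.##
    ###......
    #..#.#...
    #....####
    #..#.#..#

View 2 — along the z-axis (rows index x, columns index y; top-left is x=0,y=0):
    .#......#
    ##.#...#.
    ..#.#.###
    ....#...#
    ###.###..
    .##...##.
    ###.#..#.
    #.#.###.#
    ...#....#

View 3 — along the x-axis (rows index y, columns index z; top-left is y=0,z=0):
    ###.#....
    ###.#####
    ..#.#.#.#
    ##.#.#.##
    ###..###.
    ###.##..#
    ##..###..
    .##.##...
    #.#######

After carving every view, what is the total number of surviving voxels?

start: 9×9×9 = 729 voxels
V1 y: intersect with XZ mask (35 set) -- 315 left
V2 z: intersect with XY mask (36 set) -- 143 left
V3 x: intersect with YZ mask (51 set) -- 94 left

voxel count = 94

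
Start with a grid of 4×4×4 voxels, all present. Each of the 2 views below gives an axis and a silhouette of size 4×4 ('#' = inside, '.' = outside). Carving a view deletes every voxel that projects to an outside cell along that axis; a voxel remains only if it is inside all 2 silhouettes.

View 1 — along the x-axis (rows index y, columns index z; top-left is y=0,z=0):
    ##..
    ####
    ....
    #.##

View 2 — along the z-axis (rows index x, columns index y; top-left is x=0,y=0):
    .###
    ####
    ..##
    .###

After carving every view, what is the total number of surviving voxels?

|visual hull| = 26

before carving: 64 voxels (4×4×4)
after view 1 [x-axis, 9 of 16 cells solid] → remaining = 36
after view 2 [z-axis, 12 of 16 cells solid] → remaining = 26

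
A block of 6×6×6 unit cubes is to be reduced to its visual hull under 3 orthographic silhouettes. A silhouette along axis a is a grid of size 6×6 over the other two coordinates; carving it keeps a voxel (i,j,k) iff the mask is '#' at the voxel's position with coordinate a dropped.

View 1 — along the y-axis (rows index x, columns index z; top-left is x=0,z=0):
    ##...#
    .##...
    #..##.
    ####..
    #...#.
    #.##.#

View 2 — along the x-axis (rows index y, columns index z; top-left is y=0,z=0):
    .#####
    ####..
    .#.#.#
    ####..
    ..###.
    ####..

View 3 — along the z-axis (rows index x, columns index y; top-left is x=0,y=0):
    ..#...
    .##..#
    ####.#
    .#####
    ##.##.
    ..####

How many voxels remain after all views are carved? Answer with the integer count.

full grid |V| = 216
[1] y-view keeps 18 columns → grid now 108
[2] x-view keeps 23 columns → grid now 71
[3] z-view keeps 22 columns → grid now 46

|visual hull| = 46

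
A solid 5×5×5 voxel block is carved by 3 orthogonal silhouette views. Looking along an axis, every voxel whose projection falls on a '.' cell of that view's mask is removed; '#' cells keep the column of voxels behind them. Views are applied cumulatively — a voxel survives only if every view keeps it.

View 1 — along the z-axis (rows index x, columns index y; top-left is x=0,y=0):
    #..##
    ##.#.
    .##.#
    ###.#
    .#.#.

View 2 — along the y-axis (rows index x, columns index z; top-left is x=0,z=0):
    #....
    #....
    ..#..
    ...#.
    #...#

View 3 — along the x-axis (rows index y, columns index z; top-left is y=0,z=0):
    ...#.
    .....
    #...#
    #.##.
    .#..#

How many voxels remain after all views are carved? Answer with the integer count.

|visual hull| = 4

initial block: 5^3 = 125
carve view 1 (along z, XY-mask fill 15/25): 75 voxels remain
carve view 2 (along y, XZ-mask fill 6/25): 17 voxels remain
carve view 3 (along x, YZ-mask fill 8/25): 4 voxels remain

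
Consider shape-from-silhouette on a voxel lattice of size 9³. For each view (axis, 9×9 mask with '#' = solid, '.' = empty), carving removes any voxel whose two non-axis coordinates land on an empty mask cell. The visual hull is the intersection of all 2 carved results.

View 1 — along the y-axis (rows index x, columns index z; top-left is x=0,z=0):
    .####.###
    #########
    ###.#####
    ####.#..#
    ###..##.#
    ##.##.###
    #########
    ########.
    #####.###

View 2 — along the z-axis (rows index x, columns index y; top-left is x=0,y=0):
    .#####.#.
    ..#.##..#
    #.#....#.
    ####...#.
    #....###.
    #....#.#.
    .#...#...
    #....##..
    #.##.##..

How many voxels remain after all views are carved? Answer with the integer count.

before carving: 729 voxels (9×9×9)
carve view 1 (along y, XZ-mask fill 68/81): 612 voxels remain
carve view 2 (along z, XY-mask fill 35/81): 259 voxels remain

259 voxels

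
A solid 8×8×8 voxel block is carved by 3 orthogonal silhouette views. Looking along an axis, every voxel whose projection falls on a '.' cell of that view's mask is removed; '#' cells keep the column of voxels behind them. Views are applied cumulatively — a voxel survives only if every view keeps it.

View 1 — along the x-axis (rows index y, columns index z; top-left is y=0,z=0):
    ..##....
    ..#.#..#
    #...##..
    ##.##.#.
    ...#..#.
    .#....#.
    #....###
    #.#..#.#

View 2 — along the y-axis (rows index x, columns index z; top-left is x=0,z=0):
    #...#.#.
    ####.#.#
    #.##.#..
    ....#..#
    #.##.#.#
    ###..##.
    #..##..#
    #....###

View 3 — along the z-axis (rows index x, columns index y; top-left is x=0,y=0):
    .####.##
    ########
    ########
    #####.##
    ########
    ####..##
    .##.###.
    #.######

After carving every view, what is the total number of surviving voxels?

initial block: 8^3 = 512
V1 x: intersect with YZ mask (25 set) -- 200 left
V2 y: intersect with XZ mask (33 set) -- 107 left
V3 z: intersect with XY mask (55 set) -- 96 left

remaining voxels: 96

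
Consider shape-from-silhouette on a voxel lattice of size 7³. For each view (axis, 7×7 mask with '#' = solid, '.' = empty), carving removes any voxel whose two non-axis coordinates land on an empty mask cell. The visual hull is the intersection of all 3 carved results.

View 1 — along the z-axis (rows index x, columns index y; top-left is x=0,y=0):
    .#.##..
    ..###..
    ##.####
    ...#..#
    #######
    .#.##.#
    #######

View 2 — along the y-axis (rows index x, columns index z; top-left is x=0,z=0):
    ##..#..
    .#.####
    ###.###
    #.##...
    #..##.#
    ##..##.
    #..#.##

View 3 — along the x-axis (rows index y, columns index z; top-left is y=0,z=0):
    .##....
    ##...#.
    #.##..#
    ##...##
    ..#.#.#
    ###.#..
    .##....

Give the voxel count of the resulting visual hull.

before carving: 343 voxels (7×7×7)
after view 1 [z-axis, 32 of 49 cells solid] → remaining = 224
after view 2 [y-axis, 29 of 49 cells solid] → remaining = 138
after view 3 [x-axis, 22 of 49 cells solid] → remaining = 60

60 voxels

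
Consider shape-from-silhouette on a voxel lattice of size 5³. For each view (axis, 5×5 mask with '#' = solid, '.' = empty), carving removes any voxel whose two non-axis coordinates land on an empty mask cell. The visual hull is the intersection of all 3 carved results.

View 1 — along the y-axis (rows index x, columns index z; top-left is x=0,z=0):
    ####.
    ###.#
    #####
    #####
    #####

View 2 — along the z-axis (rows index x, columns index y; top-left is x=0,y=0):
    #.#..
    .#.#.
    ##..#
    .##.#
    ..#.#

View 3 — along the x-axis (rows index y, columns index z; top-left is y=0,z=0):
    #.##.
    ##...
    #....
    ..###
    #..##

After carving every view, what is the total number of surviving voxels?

voxel count = 26

initial block: 5^3 = 125
step 1: project along y, AND mask (23/25) → |grid| = 115
step 2: project along z, AND mask (12/25) → |grid| = 56
step 3: project along x, AND mask (12/25) → |grid| = 26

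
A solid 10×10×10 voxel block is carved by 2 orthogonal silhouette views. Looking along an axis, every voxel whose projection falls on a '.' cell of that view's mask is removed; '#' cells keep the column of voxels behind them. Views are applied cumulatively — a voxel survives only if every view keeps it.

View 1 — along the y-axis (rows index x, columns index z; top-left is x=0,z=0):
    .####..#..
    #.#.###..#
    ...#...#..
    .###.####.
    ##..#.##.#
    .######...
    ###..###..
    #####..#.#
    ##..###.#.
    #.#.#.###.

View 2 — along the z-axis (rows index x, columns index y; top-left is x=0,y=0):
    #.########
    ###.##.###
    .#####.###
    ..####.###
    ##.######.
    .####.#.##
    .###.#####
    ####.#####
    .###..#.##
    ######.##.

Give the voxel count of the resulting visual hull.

full grid |V| = 1000
after view 1 [y-axis, 57 of 100 cells solid] → remaining = 570
after view 2 [z-axis, 78 of 100 cells solid] → remaining = 443

443 voxels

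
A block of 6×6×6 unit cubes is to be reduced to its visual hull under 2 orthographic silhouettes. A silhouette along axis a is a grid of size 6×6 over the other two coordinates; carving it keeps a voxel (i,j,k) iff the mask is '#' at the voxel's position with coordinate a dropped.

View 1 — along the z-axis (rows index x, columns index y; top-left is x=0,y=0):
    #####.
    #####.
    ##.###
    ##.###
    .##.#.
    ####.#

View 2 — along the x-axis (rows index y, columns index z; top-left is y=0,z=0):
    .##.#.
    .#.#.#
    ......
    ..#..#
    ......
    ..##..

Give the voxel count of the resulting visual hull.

full grid |V| = 216
carve view 1 (along z, XY-mask fill 28/36): 168 voxels remain
carve view 2 (along x, YZ-mask fill 10/36): 49 voxels remain

49 voxels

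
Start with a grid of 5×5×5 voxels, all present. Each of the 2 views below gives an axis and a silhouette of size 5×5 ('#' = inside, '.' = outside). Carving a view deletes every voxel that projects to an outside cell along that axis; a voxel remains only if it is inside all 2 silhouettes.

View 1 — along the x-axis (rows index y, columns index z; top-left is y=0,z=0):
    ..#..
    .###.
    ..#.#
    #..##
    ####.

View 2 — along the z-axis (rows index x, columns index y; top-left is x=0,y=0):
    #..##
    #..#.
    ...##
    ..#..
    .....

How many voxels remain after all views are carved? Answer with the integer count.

full grid |V| = 125
after view 1 [x-axis, 13 of 25 cells solid] → remaining = 65
after view 2 [z-axis, 8 of 25 cells solid] → remaining = 21

remaining voxels: 21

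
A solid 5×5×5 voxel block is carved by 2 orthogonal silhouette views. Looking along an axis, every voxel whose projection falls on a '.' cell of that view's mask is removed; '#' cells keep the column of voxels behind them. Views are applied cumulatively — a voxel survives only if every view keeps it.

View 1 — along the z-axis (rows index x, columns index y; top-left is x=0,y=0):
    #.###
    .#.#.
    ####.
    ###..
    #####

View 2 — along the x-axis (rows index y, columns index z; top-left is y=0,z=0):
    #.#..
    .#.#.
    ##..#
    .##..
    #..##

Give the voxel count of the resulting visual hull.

before carving: 125 voxels (5×5×5)
after view 1 [z-axis, 18 of 25 cells solid] → remaining = 90
after view 2 [x-axis, 12 of 25 cells solid] → remaining = 42

|visual hull| = 42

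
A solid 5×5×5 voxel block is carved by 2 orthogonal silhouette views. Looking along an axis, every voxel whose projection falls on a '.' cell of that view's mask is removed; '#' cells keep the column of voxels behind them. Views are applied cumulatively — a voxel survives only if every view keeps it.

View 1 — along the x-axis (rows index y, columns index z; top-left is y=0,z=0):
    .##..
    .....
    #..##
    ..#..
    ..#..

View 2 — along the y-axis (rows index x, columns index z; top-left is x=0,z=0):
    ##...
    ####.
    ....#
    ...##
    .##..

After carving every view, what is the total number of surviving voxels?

voxel count = 15

start: 5×5×5 = 125 voxels
carve view 1 (along x, YZ-mask fill 7/25): 35 voxels remain
carve view 2 (along y, XZ-mask fill 11/25): 15 voxels remain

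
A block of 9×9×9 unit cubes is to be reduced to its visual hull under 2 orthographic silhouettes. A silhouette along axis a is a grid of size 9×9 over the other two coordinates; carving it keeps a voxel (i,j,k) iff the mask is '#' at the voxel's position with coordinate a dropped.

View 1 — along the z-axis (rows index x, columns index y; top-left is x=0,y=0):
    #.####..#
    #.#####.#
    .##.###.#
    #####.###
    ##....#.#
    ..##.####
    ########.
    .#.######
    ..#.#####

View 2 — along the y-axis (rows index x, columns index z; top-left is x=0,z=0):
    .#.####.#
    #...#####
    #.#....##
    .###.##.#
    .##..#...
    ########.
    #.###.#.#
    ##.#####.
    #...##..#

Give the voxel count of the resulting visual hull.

start: 9×9×9 = 729 voxels
carve view 1 (along z, XY-mask fill 58/81): 522 voxels remain
carve view 2 (along y, XZ-mask fill 50/81): 331 voxels remain

remaining voxels: 331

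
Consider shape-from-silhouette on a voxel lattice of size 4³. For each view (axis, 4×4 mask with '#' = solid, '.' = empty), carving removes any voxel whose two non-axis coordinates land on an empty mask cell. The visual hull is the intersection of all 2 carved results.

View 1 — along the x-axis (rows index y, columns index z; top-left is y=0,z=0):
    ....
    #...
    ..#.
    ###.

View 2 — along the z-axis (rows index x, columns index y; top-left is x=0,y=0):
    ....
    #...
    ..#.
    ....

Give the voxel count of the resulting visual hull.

initial block: 4^3 = 64
carve view 1 (along x, YZ-mask fill 5/16): 20 voxels remain
carve view 2 (along z, XY-mask fill 2/16): 1 voxels remain

remaining voxels: 1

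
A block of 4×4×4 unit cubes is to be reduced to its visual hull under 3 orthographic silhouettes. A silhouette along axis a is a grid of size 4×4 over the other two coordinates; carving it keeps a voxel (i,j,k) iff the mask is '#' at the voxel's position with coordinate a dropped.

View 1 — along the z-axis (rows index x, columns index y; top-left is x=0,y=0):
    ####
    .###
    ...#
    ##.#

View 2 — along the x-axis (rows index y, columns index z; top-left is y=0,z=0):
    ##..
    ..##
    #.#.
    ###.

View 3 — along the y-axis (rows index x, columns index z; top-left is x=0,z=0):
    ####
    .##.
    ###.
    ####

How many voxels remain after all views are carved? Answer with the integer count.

voxel count = 23

before carving: 64 voxels (4×4×4)
carve view 1 (along z, XY-mask fill 11/16): 44 voxels remain
carve view 2 (along x, YZ-mask fill 9/16): 26 voxels remain
carve view 3 (along y, XZ-mask fill 13/16): 23 voxels remain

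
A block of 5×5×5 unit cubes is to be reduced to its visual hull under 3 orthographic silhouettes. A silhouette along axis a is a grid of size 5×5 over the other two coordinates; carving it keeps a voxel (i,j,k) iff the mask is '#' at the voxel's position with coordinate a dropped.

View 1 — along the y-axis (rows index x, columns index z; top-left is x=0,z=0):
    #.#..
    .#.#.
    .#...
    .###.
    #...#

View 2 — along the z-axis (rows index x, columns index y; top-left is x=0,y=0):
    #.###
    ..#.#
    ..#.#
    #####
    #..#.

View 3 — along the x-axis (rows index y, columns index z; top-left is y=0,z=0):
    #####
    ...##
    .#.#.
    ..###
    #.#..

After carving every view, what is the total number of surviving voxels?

remaining voxels: 20

initial block: 5^3 = 125
V1 y: intersect with XZ mask (10 set) -- 50 left
V2 z: intersect with XY mask (15 set) -- 33 left
V3 x: intersect with YZ mask (14 set) -- 20 left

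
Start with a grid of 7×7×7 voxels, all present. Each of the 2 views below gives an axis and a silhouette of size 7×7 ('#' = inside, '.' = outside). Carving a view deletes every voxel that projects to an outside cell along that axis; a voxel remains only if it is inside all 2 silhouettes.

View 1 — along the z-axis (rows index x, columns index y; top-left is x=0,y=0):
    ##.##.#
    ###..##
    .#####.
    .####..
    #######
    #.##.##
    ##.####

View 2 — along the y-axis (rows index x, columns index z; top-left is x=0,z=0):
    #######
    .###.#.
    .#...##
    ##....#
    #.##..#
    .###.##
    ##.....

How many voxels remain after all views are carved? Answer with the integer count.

voxel count = 147

full grid |V| = 343
V1 z: intersect with XY mask (37 set) -- 259 left
V2 y: intersect with XZ mask (28 set) -- 147 left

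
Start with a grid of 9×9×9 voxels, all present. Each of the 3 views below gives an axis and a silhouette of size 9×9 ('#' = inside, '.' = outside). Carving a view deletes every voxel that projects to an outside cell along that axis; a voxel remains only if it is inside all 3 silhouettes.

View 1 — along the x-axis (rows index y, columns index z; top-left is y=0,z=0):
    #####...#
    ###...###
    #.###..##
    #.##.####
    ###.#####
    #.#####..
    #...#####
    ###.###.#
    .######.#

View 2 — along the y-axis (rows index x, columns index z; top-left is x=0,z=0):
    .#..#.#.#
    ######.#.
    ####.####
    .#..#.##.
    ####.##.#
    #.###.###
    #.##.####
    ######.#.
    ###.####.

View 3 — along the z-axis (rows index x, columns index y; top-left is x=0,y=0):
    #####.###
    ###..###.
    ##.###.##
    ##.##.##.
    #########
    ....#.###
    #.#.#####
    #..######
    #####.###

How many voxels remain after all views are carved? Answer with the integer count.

start: 9×9×9 = 729 voxels
after view 1 [x-axis, 59 of 81 cells solid] → remaining = 531
after view 2 [y-axis, 58 of 81 cells solid] → remaining = 379
after view 3 [z-axis, 62 of 81 cells solid] → remaining = 291

remaining voxels: 291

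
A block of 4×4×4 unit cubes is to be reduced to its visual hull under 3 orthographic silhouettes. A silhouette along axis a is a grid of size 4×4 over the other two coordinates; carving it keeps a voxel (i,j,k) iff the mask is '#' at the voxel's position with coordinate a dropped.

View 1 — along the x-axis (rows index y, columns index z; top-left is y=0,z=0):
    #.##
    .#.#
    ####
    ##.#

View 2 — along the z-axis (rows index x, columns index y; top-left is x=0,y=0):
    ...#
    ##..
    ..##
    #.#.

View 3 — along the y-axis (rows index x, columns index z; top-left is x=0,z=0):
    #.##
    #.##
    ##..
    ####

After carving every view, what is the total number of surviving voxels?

17 voxels

full grid |V| = 64
after view 1 [x-axis, 12 of 16 cells solid] → remaining = 48
after view 2 [z-axis, 7 of 16 cells solid] → remaining = 22
after view 3 [y-axis, 12 of 16 cells solid] → remaining = 17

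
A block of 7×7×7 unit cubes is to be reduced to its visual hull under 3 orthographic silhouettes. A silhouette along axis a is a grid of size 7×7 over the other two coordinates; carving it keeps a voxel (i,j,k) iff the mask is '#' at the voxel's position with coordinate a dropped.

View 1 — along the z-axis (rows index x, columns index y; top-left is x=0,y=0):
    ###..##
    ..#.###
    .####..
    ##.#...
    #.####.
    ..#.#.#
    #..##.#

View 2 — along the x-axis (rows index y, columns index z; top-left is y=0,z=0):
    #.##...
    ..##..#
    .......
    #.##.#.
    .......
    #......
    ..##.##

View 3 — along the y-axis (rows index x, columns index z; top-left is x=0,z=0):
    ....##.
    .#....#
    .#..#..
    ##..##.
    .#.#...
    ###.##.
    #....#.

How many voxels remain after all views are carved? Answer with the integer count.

|visual hull| = 13

start: 7×7×7 = 343 voxels
  1. axis=2 (XY plane), |mask|=28  ⇒  voxels=196
  2. axis=0 (YZ plane), |mask|=15  ⇒  voxels=56
  3. axis=1 (XZ plane), |mask|=19  ⇒  voxels=13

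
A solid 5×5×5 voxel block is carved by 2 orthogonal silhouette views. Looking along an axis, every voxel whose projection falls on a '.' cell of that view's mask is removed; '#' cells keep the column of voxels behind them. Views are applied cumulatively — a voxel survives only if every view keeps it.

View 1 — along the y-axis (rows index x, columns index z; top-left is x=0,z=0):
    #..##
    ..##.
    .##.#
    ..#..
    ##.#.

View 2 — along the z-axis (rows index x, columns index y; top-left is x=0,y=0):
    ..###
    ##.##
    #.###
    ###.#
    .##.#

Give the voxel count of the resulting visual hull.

|visual hull| = 42

before carving: 125 voxels (5×5×5)
  1. axis=1 (XZ plane), |mask|=12  ⇒  voxels=60
  2. axis=2 (XY plane), |mask|=18  ⇒  voxels=42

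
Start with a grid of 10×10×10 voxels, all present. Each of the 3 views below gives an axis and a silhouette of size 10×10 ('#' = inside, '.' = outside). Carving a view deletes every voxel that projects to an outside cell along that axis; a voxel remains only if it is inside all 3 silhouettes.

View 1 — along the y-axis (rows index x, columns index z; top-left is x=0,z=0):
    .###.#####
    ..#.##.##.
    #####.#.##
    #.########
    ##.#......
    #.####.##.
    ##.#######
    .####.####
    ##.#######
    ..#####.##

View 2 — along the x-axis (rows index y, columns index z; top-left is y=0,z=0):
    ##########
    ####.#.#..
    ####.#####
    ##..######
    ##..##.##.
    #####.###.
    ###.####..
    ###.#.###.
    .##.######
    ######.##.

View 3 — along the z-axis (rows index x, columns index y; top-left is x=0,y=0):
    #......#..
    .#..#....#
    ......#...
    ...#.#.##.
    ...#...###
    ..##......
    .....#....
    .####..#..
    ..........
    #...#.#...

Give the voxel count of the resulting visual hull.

before carving: 1000 voxels (10×10×10)
step 1: project along y, AND mask (73/100) → |grid| = 730
step 2: project along x, AND mask (77/100) → |grid| = 554
step 3: project along z, AND mask (25/100) → |grid| = 124

|visual hull| = 124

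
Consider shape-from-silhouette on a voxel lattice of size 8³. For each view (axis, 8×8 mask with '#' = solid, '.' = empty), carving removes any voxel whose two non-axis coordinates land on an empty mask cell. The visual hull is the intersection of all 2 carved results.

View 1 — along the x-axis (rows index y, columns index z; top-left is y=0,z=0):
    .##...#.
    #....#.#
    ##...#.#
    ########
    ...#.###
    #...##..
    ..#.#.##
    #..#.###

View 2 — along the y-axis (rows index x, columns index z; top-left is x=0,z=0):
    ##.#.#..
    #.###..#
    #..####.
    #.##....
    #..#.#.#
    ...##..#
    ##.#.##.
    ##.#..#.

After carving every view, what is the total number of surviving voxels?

140 voxels

before carving: 512 voxels (8×8×8)
V1 x: intersect with YZ mask (34 set) -- 272 left
V2 y: intersect with XZ mask (33 set) -- 140 left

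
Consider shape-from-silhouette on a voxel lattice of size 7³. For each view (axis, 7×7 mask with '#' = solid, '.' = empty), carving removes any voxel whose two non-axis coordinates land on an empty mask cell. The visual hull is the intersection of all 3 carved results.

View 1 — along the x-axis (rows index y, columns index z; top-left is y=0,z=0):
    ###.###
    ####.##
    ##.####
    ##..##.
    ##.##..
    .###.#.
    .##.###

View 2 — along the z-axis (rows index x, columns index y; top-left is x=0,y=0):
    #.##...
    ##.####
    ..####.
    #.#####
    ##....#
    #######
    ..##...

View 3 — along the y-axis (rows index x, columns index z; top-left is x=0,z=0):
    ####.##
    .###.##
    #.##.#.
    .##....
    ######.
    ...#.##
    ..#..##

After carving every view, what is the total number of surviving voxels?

84 voxels

full grid |V| = 343
[1] x-view keeps 35 columns → grid now 245
[2] z-view keeps 31 columns → grid now 154
[3] y-view keeps 29 columns → grid now 84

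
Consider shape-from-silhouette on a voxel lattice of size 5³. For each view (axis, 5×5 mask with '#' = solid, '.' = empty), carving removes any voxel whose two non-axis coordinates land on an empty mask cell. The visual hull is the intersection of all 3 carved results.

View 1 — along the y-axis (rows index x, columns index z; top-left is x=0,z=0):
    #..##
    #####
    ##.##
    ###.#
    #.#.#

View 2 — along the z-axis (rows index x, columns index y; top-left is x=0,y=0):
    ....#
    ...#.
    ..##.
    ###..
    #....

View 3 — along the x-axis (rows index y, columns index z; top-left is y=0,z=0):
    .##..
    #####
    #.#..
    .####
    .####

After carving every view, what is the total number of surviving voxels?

start: 5×5×5 = 125 voxels
V1 y: intersect with XZ mask (19 set) -- 95 left
V2 z: intersect with XY mask (8 set) -- 31 left
V3 x: intersect with YZ mask (17 set) -- 19 left

voxel count = 19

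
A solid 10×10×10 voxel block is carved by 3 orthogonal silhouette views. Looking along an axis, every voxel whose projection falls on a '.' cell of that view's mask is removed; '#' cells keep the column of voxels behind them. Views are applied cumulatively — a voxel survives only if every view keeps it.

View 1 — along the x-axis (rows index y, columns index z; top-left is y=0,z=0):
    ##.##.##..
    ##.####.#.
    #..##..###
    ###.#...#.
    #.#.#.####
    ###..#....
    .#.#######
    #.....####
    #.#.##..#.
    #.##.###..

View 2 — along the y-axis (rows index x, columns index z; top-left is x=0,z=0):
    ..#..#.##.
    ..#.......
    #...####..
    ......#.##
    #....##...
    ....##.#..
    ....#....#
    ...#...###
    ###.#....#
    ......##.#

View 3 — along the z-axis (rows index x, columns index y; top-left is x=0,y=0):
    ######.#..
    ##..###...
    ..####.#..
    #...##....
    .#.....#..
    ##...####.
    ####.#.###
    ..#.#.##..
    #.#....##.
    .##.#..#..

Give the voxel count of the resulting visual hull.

91 voxels

initial block: 10^3 = 1000
carve view 1 (along x, YZ-mask fill 59/100): 590 voxels remain
carve view 2 (along y, XZ-mask fill 33/100): 195 voxels remain
carve view 3 (along z, XY-mask fill 48/100): 91 voxels remain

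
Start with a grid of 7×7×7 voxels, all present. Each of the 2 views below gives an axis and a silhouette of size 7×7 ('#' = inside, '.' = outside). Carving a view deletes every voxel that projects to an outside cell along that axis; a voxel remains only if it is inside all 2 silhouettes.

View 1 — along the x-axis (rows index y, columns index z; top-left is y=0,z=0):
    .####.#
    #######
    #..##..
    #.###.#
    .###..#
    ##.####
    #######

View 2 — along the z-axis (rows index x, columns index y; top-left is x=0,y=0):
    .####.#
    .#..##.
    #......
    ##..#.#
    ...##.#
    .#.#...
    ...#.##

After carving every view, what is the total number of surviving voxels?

full grid |V| = 343
V1 x: intersect with YZ mask (37 set) -- 259 left
V2 z: intersect with XY mask (21 set) -- 117 left

remaining voxels: 117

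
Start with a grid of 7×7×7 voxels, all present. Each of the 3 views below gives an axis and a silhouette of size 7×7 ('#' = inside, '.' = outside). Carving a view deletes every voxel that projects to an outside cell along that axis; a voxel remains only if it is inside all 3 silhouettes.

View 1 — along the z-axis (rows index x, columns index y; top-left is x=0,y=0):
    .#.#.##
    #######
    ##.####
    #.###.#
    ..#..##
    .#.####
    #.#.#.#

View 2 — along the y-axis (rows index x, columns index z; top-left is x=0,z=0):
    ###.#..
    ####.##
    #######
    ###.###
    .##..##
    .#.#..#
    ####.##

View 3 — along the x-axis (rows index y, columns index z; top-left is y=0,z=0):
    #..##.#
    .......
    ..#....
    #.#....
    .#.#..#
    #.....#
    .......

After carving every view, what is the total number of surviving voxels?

voxel count = 46

initial block: 7^3 = 343
after view 1 [z-axis, 34 of 49 cells solid] → remaining = 238
after view 2 [y-axis, 36 of 49 cells solid] → remaining = 181
after view 3 [x-axis, 12 of 49 cells solid] → remaining = 46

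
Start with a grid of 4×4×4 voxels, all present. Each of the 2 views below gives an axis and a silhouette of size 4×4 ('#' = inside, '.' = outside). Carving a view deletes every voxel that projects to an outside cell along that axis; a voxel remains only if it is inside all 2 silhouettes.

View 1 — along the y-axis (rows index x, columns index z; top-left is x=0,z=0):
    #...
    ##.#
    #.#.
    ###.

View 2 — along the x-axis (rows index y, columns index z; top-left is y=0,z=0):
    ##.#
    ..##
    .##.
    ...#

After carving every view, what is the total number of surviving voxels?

before carving: 64 voxels (4×4×4)
[1] y-view keeps 9 columns → grid now 36
[2] x-view keeps 8 columns → grid now 15

remaining voxels: 15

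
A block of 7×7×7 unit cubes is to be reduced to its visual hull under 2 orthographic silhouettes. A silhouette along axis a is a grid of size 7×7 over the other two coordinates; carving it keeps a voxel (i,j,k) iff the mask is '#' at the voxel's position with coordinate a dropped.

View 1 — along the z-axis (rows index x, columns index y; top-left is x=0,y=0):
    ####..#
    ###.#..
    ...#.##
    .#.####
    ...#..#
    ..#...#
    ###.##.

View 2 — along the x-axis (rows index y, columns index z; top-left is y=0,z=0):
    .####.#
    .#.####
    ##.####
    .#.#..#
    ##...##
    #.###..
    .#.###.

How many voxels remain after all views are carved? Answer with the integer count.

115 voxels

before carving: 343 voxels (7×7×7)
V1 z: intersect with XY mask (26 set) -- 182 left
V2 x: intersect with YZ mask (31 set) -- 115 left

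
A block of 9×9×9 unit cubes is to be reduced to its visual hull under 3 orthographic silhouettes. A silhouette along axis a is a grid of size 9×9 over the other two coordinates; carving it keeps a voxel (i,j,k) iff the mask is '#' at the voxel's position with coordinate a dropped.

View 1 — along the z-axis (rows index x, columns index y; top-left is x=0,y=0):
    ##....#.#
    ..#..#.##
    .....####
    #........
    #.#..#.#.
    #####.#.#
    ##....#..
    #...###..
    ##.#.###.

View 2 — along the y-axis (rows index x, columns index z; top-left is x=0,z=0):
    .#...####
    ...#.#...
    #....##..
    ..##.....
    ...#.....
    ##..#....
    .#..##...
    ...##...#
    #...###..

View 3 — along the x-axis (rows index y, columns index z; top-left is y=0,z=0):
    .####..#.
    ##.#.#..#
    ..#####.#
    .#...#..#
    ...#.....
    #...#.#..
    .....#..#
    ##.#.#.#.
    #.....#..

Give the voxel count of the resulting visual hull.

51 voxels

initial block: 9^3 = 729
after view 1 [z-axis, 37 of 81 cells solid] → remaining = 333
after view 2 [y-axis, 26 of 81 cells solid] → remaining = 112
after view 3 [x-axis, 32 of 81 cells solid] → remaining = 51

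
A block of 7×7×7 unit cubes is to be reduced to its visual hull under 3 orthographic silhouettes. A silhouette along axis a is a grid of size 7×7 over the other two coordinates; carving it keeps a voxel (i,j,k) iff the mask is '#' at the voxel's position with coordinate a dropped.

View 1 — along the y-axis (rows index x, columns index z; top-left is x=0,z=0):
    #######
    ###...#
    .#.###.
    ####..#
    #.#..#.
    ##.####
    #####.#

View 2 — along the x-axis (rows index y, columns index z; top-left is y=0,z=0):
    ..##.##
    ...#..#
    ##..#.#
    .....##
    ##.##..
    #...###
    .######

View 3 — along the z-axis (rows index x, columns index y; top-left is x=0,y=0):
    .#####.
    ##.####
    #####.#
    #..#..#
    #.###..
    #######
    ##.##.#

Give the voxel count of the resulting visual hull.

start: 7×7×7 = 343 voxels
V1 y: intersect with XZ mask (35 set) -- 245 left
V2 x: intersect with YZ mask (26 set) -- 128 left
V3 z: intersect with XY mask (36 set) -- 92 left

voxel count = 92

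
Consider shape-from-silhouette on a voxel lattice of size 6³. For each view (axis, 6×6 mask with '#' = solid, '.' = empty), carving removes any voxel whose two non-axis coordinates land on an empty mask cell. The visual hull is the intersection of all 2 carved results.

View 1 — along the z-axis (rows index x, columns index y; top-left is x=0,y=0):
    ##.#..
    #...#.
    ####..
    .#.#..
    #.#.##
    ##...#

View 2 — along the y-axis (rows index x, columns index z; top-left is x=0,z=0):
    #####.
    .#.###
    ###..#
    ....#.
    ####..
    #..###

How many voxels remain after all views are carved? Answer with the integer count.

before carving: 216 voxels (6×6×6)
carve view 1 (along z, XY-mask fill 18/36): 108 voxels remain
carve view 2 (along y, XZ-mask fill 22/36): 69 voxels remain

voxel count = 69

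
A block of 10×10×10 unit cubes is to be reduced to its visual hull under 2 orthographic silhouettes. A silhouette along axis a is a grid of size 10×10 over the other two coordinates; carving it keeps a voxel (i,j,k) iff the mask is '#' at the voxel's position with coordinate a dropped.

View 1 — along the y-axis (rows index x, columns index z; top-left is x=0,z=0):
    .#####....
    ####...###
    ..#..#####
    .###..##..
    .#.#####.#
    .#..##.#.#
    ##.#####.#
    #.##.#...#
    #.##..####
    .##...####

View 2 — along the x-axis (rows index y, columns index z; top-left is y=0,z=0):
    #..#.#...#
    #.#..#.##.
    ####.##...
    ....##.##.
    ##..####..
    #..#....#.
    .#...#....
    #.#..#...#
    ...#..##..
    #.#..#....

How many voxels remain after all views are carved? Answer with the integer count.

239 voxels

full grid |V| = 1000
  1. axis=1 (XZ plane), |mask|=61  ⇒  voxels=610
  2. axis=0 (YZ plane), |mask|=40  ⇒  voxels=239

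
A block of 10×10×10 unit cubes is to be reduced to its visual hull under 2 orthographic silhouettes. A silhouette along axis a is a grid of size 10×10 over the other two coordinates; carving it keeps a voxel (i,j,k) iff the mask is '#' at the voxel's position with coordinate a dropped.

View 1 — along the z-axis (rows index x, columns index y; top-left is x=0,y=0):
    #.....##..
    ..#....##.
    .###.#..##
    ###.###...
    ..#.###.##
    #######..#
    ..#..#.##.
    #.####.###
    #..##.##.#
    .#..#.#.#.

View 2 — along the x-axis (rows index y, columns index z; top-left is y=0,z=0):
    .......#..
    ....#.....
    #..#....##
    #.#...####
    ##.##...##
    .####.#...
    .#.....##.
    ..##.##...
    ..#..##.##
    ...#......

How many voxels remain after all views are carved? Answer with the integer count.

|visual hull| = 200

full grid |V| = 1000
V1 z: intersect with XY mask (54 set) -- 540 left
V2 x: intersect with YZ mask (36 set) -- 200 left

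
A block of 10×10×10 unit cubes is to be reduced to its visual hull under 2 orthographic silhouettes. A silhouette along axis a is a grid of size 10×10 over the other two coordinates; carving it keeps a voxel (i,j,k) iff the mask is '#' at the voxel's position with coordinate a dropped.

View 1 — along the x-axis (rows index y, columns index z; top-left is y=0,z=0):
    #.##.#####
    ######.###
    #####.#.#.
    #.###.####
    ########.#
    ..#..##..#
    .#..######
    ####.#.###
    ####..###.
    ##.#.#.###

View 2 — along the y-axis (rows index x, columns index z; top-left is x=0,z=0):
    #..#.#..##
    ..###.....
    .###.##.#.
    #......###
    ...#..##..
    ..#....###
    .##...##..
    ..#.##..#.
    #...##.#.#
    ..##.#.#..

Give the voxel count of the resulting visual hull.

voxel count = 317

full grid |V| = 1000
after view 1 [x-axis, 74 of 100 cells solid] → remaining = 740
after view 2 [y-axis, 42 of 100 cells solid] → remaining = 317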